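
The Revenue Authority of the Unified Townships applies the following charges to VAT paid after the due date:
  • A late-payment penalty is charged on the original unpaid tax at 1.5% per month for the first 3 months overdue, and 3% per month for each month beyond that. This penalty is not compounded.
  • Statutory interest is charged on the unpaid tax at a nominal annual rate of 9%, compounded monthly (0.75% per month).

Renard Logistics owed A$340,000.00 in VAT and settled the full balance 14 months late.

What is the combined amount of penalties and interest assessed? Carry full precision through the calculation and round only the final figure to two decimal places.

A$164,993.68

Penalty, months 1–3: 3 × 1.5% × A$340,000.00 = A$15,300.00
Penalty, months 4–14: 11 × 3% × A$340,000.00 = A$112,200.00
Interest: A$340,000.00 × ((1 + 0.0075)^14 − 1) = A$340,000.00 × 0.1102755… = A$37,493.6794…
Penalties + interest = A$127,500.0000 + A$37,493.6794… = A$164,993.68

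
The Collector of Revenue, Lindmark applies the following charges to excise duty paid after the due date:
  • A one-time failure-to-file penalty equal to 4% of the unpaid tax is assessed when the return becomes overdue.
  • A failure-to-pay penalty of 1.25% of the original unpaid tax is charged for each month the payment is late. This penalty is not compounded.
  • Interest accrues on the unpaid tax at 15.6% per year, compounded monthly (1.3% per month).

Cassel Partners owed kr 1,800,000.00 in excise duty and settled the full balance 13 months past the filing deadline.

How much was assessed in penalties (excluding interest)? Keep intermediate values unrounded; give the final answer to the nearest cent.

kr 364,500.00

Failure-to-file penalty: 4% × kr 1,800,000.00 = kr 72,000.00
Failure-to-pay penalty = 1.25% × kr 1,800,000.00 × 13 mo = kr 292,500.00
Total penalty = kr 72,000.00 + kr 292,500.00 = kr 364,500.00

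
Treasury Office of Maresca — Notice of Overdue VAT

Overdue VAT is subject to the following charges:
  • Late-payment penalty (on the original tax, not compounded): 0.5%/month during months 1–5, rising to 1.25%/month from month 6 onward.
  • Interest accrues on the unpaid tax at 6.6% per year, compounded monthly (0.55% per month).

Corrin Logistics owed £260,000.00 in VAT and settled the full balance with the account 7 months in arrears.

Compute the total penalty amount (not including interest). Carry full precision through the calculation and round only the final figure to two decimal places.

£13,000.00

Penalty, months 1–5: 5 × 0.5% × £260,000.00 = £6,500.00
Penalty, months 6–7: 2 × 1.25% × £260,000.00 = £6,500.00
Total penalty = £6,500.00 + £6,500.00 = £13,000.00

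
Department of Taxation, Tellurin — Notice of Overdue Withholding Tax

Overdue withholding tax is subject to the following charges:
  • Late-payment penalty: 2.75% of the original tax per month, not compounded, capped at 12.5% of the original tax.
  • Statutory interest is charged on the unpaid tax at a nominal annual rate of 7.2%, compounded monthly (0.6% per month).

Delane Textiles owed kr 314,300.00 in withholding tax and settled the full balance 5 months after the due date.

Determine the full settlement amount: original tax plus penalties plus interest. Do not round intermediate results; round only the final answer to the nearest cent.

kr 363,130.33

Penalty (uncapped): 5 × 2.75% × kr 314,300.00 = kr 43,216.25; cap = 12.5% × kr 314,300.00 = kr 39,287.50 → penalty = kr 39,287.50
Interest: kr 314,300.00 × ((1 + 0.006)^5 − 1) = kr 314,300.00 × 0.0303622… = kr 9,542.8289…
Total = kr 314,300.00 + kr 39,287.5000 + kr 9,542.8289… = kr 363,130.33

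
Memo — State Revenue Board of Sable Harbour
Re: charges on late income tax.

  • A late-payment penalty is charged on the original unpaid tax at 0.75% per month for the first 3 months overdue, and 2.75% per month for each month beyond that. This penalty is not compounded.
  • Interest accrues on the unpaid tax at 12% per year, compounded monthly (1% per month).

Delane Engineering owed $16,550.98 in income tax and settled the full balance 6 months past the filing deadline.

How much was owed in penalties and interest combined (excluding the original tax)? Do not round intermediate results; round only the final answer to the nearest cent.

Penalty, months 1–3: 3 × 0.75% × $16,550.98 = $372.40…
Penalty, months 4–6: 3 × 2.75% × $16,550.98 = $1,365.46…
Interest: $16,550.98 × ((1 + 0.01)^6 − 1) = $16,550.98 × 0.0615202… = $1,018.2188…
Penalties + interest = $1,737.8529 + $1,018.2188… = $2,756.07

$2,756.07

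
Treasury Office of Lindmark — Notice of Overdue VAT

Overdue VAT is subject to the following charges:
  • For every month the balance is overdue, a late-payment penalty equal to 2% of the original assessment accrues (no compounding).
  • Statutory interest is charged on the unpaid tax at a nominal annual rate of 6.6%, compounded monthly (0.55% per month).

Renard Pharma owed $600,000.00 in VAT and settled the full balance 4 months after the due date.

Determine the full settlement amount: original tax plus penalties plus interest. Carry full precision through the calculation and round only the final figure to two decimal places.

Late-payment penalty = 2% × $600,000.00 × 4 mo = $48,000.00
Interest: $600,000.00 × ((1 + 0.0055)^4 − 1) = $600,000.00 × 0.0221822… = $13,309.2998…
Total = $600,000.00 + $48,000.0000 + $13,309.2998… = $661,309.30

$661,309.30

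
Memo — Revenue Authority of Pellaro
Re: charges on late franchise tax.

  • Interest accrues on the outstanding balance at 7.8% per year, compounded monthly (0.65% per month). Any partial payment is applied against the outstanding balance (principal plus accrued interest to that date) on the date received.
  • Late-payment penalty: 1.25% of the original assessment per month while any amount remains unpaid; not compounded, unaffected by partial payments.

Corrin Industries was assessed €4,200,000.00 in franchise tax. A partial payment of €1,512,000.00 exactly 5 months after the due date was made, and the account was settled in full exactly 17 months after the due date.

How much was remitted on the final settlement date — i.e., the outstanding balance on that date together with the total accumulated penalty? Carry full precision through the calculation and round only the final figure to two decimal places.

€3,947,290.76

Balance at month 5: €4,200,000.0000 × (1 + 0.0065)^5 = €4,338,286.0718…
After €1,512,000.00 payment: €4,338,286.0718… − €1,512,000.00 = €2,826,286.0718…
Balance at month 17: €2,826,286.0718… × (1 + 0.0065)^12 = €3,054,790.7647…
Penalty: 17 × 1.25% × €4,200,000.00 = €892,500.00
Final settlement = outstanding balance + penalty = €3,054,790.7647… + €892,500.00 = €3,947,290.76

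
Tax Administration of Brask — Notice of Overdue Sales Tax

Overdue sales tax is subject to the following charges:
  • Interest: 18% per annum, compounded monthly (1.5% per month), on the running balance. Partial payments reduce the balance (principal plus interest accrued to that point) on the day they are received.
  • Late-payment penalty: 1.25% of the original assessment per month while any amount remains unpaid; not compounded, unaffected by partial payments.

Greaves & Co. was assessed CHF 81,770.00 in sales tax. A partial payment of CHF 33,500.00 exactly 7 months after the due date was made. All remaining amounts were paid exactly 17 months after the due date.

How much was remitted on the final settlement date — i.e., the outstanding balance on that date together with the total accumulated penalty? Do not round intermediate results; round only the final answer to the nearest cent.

Balance at month 7: CHF 81,770.0000 × (1 + 0.015)^7 = CHF 90,752.0185…
After CHF 33,500.00 payment: CHF 90,752.0185… − CHF 33,500.00 = CHF 57,252.0185…
Balance at month 17: CHF 57,252.0185… × (1 + 0.015)^10 = CHF 66,443.3048…
Penalty: 17 × 1.25% × CHF 81,770.00 = CHF 17,376.13…
Final settlement = outstanding balance + penalty = CHF 66,443.3048… + CHF 17,376.13… = CHF 83,819.43

CHF 83,819.43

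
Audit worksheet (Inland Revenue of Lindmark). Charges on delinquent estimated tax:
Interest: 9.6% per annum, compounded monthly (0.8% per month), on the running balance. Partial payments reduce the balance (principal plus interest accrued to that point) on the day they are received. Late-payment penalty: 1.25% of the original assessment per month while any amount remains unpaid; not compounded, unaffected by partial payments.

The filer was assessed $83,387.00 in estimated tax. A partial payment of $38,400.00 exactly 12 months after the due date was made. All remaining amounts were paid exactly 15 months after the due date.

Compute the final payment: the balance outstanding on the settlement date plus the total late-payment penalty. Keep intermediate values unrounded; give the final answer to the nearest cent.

Balance at month 12: $83,387.0000 × (1 + 0.008)^12 = $91,753.9427…
After $38,400.00 payment: $91,753.9427… − $38,400.00 = $53,353.9427…
Balance at month 15: $53,353.9427… × (1 + 0.008)^3 = $54,644.7086…
Penalty: 15 × 1.25% × $83,387.00 = $15,635.06…
Final settlement = outstanding balance + penalty = $54,644.7086… + $15,635.06… = $70,279.77

$70,279.77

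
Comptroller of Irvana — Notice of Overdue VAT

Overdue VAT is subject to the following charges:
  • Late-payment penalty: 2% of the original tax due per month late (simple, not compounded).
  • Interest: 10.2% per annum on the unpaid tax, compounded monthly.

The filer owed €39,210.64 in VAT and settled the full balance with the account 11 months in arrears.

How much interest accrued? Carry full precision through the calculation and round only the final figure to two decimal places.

€3,826.05

Interest (10.2%/yr ÷ 12 = 0.85%/month): €39,210.64 × ((1 + 0.0085)^11 − 1) = €3,826.0497…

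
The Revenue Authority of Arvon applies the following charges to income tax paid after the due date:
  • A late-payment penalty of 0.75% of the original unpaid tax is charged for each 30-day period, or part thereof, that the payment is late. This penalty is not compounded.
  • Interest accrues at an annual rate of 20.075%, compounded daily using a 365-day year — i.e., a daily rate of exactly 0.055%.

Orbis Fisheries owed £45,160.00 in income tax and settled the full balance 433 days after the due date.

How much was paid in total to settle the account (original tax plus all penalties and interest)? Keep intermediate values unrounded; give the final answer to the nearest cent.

Penalty periods: ⌈433/30⌉ = 15; penalty = 15 × 0.75% × £45,160.00 = £5,080.50
Interest: £45,160.00 × ((1 + 0.00055)^433 − 1) = £45,160.00 × 0.26881644… = £12,139.7506…
Total = £45,160.00 + £5,080.5000 + £12,139.7506… = £62,380.25

£62,380.25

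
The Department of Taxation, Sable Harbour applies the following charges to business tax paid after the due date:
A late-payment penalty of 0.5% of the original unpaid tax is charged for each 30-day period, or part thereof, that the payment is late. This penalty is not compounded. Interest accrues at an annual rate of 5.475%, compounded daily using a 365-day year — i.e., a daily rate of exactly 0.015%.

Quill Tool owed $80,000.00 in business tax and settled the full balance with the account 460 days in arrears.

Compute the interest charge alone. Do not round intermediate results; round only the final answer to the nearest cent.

Interest: $80,000.00 × ((1 + 0.00015)^460 − 1) = $80,000.00 × 0.07143067… = $5,714.4532…

$5,714.45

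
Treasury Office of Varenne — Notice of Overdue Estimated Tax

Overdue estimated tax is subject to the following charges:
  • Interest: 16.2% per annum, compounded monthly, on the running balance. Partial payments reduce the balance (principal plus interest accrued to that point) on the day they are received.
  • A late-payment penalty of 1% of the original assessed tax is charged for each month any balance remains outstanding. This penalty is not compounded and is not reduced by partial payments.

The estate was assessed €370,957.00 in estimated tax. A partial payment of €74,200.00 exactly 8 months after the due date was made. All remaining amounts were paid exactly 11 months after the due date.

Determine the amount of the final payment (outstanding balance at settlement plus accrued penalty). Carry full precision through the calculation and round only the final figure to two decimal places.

€393,476.65

Monthly rate = 16.2% ÷ 12 = 1.35%
Balance at month 8: €370,957.0000 × (1 + 0.0135)^8 = €412,965.3323…
After €74,200.00 payment: €412,965.3323… − €74,200.00 = €338,765.3323…
Balance at month 11: €338,765.3323… × (1 + 0.0135)^3 = €352,671.3817…
Penalty: 11 × 1% × €370,957.00 = €40,805.27
Final settlement = outstanding balance + penalty = €352,671.3817… + €40,805.27 = €393,476.65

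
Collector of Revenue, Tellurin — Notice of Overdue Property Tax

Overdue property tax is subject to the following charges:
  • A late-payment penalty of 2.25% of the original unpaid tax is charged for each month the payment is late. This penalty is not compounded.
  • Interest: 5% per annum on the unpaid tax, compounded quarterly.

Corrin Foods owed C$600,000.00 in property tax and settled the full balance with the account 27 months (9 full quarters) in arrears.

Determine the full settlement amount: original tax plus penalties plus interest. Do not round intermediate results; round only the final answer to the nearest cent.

C$1,035,475.31

Late-payment penalty = 2.25% × C$600,000.00 × 27 mo = C$364,500.00
Interest (5%/yr ÷ 4 = 1.25%/quarter): C$600,000.00 × ((1 + 0.0125)^9 − 1) = C$70,975.3065…
Total = C$600,000.00 + C$364,500.0000 + C$70,975.3065… = C$1,035,475.31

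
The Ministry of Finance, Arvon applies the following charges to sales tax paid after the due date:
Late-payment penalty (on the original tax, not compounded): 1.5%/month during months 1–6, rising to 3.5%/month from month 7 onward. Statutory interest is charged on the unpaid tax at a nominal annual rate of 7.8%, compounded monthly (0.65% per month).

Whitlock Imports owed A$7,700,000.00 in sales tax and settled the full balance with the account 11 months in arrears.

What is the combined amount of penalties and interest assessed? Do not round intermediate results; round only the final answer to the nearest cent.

Penalty, months 1–6: 6 × 1.5% × A$7,700,000.00 = A$693,000.00
Penalty, months 7–11: 5 × 3.5% × A$7,700,000.00 = A$1,347,500.00
Interest: A$7,700,000.00 × ((1 + 0.0065)^11 − 1) = A$7,700,000.00 × 0.0738697… = A$568,796.3635…
Penalties + interest = A$2,040,500.0000 + A$568,796.3635… = A$2,609,296.36

A$2,609,296.36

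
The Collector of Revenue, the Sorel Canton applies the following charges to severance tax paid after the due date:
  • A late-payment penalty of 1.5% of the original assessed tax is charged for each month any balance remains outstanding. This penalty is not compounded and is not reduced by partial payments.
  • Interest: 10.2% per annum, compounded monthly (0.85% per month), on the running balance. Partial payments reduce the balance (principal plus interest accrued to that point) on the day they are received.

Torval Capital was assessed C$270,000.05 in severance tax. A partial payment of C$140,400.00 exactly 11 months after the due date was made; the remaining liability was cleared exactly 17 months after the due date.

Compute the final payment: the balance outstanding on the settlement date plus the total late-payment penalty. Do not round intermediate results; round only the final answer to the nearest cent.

Balance at month 11: C$270,000.0500 × (1 + 0.0085)^11 = C$296,345.7973…
After C$140,400.00 payment: C$296,345.7973… − C$140,400.00 = C$155,945.7973…
Balance at month 17: C$155,945.7973… × (1 + 0.0085)^6 = C$164,069.9669…
Penalty: 17 × 1.5% × C$270,000.05 = C$68,850.01…
Final settlement = outstanding balance + penalty = C$164,069.9669… + C$68,850.01… = C$232,919.98

C$232,919.98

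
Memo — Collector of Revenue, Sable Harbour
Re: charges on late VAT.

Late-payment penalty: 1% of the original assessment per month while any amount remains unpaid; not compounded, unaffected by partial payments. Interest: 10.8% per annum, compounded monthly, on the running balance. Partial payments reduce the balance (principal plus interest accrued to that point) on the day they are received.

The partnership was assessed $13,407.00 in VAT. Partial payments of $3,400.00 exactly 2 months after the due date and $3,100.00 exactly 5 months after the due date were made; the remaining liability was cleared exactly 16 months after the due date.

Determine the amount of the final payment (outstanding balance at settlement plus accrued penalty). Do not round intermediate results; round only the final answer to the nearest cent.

Monthly rate = 10.8% ÷ 12 = 0.9%
Balance at month 2: $13,407.0000 × (1 + 0.009)^2 = $13,649.4120…
After $3,400.00 payment: $13,649.4120… − $3,400.00 = $10,249.4120…
Balance at month 5: $10,249.4120… × (1 + 0.009)^3 = $10,528.6442…
After $3,100.00 payment: $10,528.6442… − $3,100.00 = $7,428.6442…
Balance at month 16: $7,428.6442… × (1 + 0.009)^11 = $8,198.0844…
Penalty: 16 × 1% × $13,407.00 = $2,145.12
Final settlement = outstanding balance + penalty = $8,198.0844… + $2,145.12 = $10,343.20

$10,343.20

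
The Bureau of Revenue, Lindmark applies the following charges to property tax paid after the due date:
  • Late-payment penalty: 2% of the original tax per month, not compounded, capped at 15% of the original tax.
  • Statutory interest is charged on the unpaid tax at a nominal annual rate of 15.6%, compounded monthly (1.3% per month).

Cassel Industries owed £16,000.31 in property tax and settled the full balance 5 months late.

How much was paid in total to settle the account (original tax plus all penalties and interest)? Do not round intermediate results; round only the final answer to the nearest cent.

Penalty: 5 × 2% × £16,000.31 = £1,600.03… (below the 15% cap of £2,400.05…)
Interest: £16,000.31 × ((1 + 0.013)^5 − 1) = £16,000.31 × 0.0667121… = £1,067.4145…
Total = £16,000.31 + £1,600.0310 + £1,067.4145… = £18,667.76

£18,667.76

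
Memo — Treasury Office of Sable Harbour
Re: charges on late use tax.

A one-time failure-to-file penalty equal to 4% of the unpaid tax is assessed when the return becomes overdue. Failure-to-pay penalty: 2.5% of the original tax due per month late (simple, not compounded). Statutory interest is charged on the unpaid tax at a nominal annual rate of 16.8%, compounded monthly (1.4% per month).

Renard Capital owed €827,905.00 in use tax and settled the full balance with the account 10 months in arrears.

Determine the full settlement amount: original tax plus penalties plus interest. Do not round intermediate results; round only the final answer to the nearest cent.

€1,191,485.68

Failure-to-file penalty: 4% × €827,905.00 = €33,116.20
Failure-to-pay penalty = 2.5% × €827,905.00 × 10 mo = €206,976.25
Interest: €827,905.00 × ((1 + 0.014)^10 − 1) = €827,905.00 × 0.1491575… = €123,488.2272…
Total = €827,905.00 + €240,092.4500 + €123,488.2272… = €1,191,485.68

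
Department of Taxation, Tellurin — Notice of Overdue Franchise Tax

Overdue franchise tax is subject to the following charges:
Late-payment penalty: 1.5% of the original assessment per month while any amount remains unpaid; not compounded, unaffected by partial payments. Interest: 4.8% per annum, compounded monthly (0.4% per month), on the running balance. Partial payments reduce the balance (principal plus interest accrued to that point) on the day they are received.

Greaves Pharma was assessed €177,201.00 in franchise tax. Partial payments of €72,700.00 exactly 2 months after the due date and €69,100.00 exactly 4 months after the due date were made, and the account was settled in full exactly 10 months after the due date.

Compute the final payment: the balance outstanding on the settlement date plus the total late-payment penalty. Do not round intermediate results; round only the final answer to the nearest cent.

€65,163.84

Balance at month 2: €177,201.0000 × (1 + 0.004)^2 = €178,621.4432…
After €72,700.00 payment: €178,621.4432… − €72,700.00 = €105,921.4432…
Balance at month 4: €105,921.4432… × (1 + 0.004)^2 = €106,770.5095…
After €69,100.00 payment: €106,770.5095… − €69,100.00 = €37,670.5095…
Balance at month 10: €37,670.5095… × (1 + 0.004)^6 = €38,583.6910…
Penalty: 10 × 1.5% × €177,201.00 = €26,580.15
Final settlement = outstanding balance + penalty = €38,583.6910… + €26,580.15 = €65,163.84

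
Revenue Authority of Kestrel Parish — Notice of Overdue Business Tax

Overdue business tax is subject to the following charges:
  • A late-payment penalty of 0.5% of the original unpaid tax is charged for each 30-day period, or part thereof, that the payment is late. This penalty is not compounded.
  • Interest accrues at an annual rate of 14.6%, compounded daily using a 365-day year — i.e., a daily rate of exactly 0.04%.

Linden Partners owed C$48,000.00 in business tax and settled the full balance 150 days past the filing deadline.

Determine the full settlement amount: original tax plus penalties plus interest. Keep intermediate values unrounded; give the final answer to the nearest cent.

Penalty periods: ⌈150/30⌉ = 5; penalty = 5 × 0.5% × C$48,000.00 = C$1,200.00
Interest: C$48,000.00 × ((1 + 0.0004)^150 − 1) = C$48,000.00 × 0.06182381… = C$2,967.5428…
Total = C$48,000.00 + C$1,200.0000 + C$2,967.5428… = C$52,167.54

C$52,167.54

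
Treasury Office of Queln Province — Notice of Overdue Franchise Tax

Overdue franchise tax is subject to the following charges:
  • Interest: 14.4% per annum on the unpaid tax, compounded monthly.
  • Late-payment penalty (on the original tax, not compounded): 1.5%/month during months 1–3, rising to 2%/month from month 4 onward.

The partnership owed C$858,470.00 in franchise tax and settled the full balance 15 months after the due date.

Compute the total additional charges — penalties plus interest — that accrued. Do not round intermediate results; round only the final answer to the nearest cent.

C$412,868.53

Penalty, months 1–3: 3 × 1.5% × C$858,470.00 = C$38,631.15
Penalty, months 4–15: 12 × 2% × C$858,470.00 = C$206,032.80
Interest (14.4%/yr ÷ 12 = 1.2%/month): C$858,470.00 × ((1 + 0.012)^15 − 1) = C$168,204.5831…
Penalties + interest = C$244,663.9500 + C$168,204.5831… = C$412,868.53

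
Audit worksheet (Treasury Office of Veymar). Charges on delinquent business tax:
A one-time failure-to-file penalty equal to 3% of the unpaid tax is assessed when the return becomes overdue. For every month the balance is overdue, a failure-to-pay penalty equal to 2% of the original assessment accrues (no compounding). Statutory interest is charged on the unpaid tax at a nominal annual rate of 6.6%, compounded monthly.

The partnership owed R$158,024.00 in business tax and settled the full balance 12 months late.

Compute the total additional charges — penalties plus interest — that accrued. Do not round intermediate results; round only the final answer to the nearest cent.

R$53,417.42

Failure-to-file penalty: 3% × R$158,024.00 = R$4,740.72
Failure-to-pay penalty = 2% × R$158,024.00 × 12 mo = R$37,925.76
Interest (6.6%/yr ÷ 12 = 0.55%/month): R$158,024.00 × ((1 + 0.0055)^12 − 1) = R$10,750.9352…
Penalties + interest = R$42,666.4800 + R$10,750.9352… = R$53,417.42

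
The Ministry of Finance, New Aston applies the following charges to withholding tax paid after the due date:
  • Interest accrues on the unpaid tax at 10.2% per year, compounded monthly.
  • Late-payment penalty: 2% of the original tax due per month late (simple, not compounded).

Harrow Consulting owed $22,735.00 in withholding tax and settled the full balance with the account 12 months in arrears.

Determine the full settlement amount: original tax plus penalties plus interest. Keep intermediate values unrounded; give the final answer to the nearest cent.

$30,621.91

Late-payment penalty: 12 × 2% × $22,735.00 = $5,456.40
Interest (10.2%/yr ÷ 12 = 0.85%/month): $22,735.00 × ((1 + 0.0085)^12 − 1) = $2,430.5131…
Total = $22,735.00 + $5,456.4000 + $2,430.5131… = $30,621.91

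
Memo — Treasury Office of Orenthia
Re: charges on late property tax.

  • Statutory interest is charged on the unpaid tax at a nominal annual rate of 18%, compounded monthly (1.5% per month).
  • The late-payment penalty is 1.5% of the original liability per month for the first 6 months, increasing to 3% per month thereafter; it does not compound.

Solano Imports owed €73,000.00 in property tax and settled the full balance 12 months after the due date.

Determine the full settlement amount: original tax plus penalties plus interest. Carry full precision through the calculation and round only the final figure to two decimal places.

€106,990.13

Penalty, months 1–6: 6 × 1.5% × €73,000.00 = €6,570.00
Penalty, months 7–12: 6 × 3% × €73,000.00 = €13,140.00
Interest: €73,000.00 × ((1 + 0.015)^12 − 1) = €73,000.00 × 0.1956182… = €14,280.1265…
Total = €73,000.00 + €19,710.0000 + €14,280.1265… = €106,990.13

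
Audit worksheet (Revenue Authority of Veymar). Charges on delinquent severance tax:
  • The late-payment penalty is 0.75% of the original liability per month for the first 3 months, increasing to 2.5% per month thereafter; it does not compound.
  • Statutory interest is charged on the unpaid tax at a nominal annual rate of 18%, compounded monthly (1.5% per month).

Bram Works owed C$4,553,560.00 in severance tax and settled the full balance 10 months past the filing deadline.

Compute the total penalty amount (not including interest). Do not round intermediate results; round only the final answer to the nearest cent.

C$899,328.10

Penalty, months 1–3: 3 × 0.75% × C$4,553,560.00 = C$102,455.10
Penalty, months 4–10: 7 × 2.5% × C$4,553,560.00 = C$796,873.00
Total penalty = C$102,455.10 + C$796,873.00 = C$899,328.10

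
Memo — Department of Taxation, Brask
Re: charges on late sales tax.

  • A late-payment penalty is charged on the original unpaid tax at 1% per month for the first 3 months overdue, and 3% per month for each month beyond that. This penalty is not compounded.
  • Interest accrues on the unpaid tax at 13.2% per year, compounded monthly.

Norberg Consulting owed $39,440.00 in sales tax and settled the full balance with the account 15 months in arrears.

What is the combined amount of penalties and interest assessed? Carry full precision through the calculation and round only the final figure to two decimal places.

Penalty, months 1–3: 3 × 1% × $39,440.00 = $1,183.20
Penalty, months 4–15: 12 × 3% × $39,440.00 = $14,198.40
Interest (13.2%/yr ÷ 12 = 1.1%/month): $39,440.00 × ((1 + 0.011)^15 − 1) = $7,033.3779…
Penalties + interest = $15,381.6000 + $7,033.3779… = $22,414.98

$22,414.98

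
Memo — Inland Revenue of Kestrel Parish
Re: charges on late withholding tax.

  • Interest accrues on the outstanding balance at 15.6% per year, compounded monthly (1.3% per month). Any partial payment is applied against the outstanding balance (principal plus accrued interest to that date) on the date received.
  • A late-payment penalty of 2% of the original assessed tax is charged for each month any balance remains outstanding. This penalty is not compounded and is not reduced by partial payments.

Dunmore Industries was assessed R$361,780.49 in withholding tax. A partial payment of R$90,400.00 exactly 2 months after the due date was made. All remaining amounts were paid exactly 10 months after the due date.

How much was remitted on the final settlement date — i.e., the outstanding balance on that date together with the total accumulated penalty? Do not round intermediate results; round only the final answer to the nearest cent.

R$383,776.30

Balance at month 2: R$361,780.4900 × (1 + 0.013)^2 = R$371,247.9236…
After R$90,400.00 payment: R$371,247.9236… − R$90,400.00 = R$280,847.9236…
Balance at month 10: R$280,847.9236… × (1 + 0.013)^8 = R$311,420.2007…
Penalty: 10 × 2% × R$361,780.49 = R$72,356.10…
Final settlement = outstanding balance + penalty = R$311,420.2007… + R$72,356.10… = R$383,776.30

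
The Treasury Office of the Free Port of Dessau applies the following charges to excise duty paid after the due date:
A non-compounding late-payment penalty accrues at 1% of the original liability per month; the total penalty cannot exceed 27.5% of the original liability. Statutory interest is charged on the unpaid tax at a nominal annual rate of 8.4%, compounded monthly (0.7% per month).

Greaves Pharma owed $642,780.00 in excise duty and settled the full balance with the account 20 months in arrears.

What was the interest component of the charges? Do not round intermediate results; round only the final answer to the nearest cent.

$96,232.47

Interest: $642,780.00 × ((1 + 0.007)^20 − 1) = $642,780.00 × 0.1497129… = $96,232.4695…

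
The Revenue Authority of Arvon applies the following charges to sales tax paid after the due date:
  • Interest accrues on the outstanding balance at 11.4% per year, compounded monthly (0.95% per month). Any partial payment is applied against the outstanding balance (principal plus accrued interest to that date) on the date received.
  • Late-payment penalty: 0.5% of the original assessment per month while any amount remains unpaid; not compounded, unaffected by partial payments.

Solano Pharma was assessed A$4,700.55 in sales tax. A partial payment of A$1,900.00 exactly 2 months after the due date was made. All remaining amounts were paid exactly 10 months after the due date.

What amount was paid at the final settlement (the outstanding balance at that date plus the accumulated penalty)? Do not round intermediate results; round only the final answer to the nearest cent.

Balance at month 2: A$4,700.5500 × (1 + 0.0095)^2 = A$4,790.2847…
After A$1,900.00 payment: A$4,790.2847… − A$1,900.00 = A$2,890.2847…
Balance at month 10: A$2,890.2847… × (1 + 0.0095)^8 = A$3,117.3905…
Penalty: 10 × 0.5% × A$4,700.55 = A$235.03…
Final settlement = outstanding balance + penalty = A$3,117.3905… + A$235.03… = A$3,352.42

A$3,352.42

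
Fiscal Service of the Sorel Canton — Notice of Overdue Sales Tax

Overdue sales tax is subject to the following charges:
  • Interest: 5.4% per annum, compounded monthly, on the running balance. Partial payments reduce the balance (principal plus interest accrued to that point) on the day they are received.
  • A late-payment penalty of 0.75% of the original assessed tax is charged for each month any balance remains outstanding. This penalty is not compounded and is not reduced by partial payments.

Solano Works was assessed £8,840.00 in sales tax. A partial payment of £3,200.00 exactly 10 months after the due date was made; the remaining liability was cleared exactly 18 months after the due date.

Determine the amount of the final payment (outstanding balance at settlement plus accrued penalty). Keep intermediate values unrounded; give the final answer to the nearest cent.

£7,460.47

Monthly rate = 5.4% ÷ 12 = 0.45%
Balance at month 10: £8,840.0000 × (1 + 0.0045)^10 = £9,245.9529…
After £3,200.00 payment: £9,245.9529… − £3,200.00 = £6,045.9529…
Balance at month 18: £6,045.9529… × (1 + 0.0045)^8 = £6,267.0663…
Penalty: 18 × 0.75% × £8,840.00 = £1,193.40
Final settlement = outstanding balance + penalty = £6,267.0663… + £1,193.40 = £7,460.47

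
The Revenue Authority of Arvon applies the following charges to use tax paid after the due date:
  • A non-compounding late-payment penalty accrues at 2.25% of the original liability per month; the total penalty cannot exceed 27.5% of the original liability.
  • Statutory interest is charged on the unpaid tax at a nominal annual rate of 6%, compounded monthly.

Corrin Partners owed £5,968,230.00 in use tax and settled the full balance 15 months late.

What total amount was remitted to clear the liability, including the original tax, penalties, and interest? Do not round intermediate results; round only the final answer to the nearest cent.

Penalty (uncapped): 15 × 2.25% × £5,968,230.00 = £2,014,277.63…; cap = 27.5% × £5,968,230.00 = £1,641,263.25 → penalty = £1,641,263.25
Interest (6%/yr ÷ 12 = 0.5%/month): £5,968,230.00 × ((1 + 0.005)^15 − 1) = £463,628.4450…
Total = £5,968,230.00 + £1,641,263.2500 + £463,628.4450… = £8,073,121.69

£8,073,121.69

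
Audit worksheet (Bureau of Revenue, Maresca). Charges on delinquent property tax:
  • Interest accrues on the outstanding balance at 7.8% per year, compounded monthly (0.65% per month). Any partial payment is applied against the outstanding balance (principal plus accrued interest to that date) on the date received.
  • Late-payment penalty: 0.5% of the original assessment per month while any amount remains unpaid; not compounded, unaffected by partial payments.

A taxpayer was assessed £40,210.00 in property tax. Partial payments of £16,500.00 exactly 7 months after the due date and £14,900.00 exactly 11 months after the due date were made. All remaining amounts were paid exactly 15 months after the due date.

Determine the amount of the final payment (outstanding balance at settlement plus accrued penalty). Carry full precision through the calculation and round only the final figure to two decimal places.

Balance at month 7: £40,210.0000 × (1 + 0.0065)^7 = £42,075.6203…
After £16,500.00 payment: £42,075.6203… − £16,500.00 = £25,575.6203…
Balance at month 11: £25,575.6203… × (1 + 0.0065)^4 = £26,247.0980…
After £14,900.00 payment: £26,247.0980… − £14,900.00 = £11,347.0980…
Balance at month 15: £11,347.0980… × (1 + 0.0065)^4 = £11,645.0116…
Penalty: 15 × 0.5% × £40,210.00 = £3,015.75
Final settlement = outstanding balance + penalty = £11,645.0116… + £3,015.75 = £14,660.76

£14,660.76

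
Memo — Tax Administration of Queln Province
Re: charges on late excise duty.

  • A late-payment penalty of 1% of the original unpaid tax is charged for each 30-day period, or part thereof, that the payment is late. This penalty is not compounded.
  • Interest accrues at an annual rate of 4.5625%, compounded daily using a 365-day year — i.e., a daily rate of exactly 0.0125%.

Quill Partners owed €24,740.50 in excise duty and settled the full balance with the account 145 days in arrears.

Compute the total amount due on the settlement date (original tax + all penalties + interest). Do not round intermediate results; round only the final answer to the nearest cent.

€26,430.01

Penalty periods: ⌈145/30⌉ = 5; penalty = 5 × 1% × €24,740.50 = €1,237.03…
Interest: €24,740.50 × ((1 + 0.000125)^145 − 1) = €24,740.50 × 0.01828910… = €452.4815…
Total = €24,740.50 + €1,237.0250 + €452.4815… = €26,430.01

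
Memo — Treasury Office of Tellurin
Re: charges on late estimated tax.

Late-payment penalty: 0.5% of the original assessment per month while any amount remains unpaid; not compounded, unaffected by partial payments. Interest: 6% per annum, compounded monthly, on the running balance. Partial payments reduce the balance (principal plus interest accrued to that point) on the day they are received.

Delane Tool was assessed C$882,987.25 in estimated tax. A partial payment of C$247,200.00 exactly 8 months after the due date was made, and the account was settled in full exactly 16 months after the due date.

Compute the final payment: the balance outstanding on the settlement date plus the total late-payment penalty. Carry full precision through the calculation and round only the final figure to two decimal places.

Monthly rate = 6% ÷ 12 = 0.5%
Balance at month 8: C$882,987.2500 × (1 + 0.005)^8 = C$918,931.0508…
After C$247,200.00 payment: C$918,931.0508… − C$247,200.00 = C$671,731.0508…
Balance at month 16: C$671,731.0508… × (1 + 0.005)^8 = C$699,075.2362…
Penalty: 16 × 0.5% × C$882,987.25 = C$70,638.98
Final settlement = outstanding balance + penalty = C$699,075.2362… + C$70,638.98 = C$769,714.22

C$769,714.22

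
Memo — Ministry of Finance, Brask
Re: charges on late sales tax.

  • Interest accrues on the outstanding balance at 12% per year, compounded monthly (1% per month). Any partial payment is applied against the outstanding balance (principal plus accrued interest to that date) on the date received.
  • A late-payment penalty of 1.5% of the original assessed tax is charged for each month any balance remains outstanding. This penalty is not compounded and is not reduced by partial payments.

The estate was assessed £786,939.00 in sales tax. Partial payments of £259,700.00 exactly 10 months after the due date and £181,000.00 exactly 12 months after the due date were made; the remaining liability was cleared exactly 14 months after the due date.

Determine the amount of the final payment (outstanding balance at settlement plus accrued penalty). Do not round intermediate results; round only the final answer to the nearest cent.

Balance at month 10: £786,939.0000 × (1 + 0.01)^10 = £869,270.2307…
After £259,700.00 payment: £869,270.2307… − £259,700.00 = £609,570.2307…
Balance at month 12: £609,570.2307… × (1 + 0.01)^2 = £621,822.5924…
After £181,000.00 payment: £621,822.5924… − £181,000.00 = £440,822.5924…
Balance at month 14: £440,822.5924… × (1 + 0.01)^2 = £449,683.1265…
Penalty: 14 × 1.5% × £786,939.00 = £165,257.19
Final settlement = outstanding balance + penalty = £449,683.1265… + £165,257.19 = £614,940.32

£614,940.32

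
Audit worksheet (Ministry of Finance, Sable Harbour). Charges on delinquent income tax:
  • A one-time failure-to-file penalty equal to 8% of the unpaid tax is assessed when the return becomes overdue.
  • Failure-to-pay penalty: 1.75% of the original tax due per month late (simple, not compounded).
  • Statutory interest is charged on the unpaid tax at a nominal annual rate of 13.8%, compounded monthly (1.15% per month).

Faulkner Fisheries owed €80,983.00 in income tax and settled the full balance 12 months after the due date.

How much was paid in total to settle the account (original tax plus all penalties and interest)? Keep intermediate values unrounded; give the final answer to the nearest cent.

Failure-to-file penalty: 8% × €80,983.00 = €6,478.64
Failure-to-pay penalty: 12 × 1.75% × €80,983.00 = €17,006.43
Interest: €80,983.00 × ((1 + 0.0115)^12 − 1) = €80,983.00 × 0.1470719… = €11,910.3246…
Total = €80,983.00 + €23,485.0700 + €11,910.3246… = €116,378.39

€116,378.39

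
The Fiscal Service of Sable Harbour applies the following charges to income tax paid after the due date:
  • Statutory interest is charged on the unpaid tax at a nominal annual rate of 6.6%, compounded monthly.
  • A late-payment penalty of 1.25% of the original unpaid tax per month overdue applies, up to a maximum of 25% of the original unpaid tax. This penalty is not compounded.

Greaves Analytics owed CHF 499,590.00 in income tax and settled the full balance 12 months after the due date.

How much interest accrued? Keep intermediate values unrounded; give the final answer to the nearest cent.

Interest (6.6%/yr ÷ 12 = 0.55%/month): CHF 499,590.00 × ((1 + 0.0055)^12 − 1) = CHF 33,988.8860…

CHF 33,988.89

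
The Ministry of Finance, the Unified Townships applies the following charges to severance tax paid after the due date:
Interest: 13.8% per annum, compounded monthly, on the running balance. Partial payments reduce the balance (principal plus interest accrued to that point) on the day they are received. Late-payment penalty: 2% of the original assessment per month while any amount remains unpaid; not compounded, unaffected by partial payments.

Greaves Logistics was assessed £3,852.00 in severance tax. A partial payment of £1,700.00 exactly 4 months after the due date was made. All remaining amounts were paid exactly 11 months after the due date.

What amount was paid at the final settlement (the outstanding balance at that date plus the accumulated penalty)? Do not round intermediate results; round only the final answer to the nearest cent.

Monthly rate = 13.8% ÷ 12 = 1.15%
Balance at month 4: £3,852.0000 × (1 + 0.0115)^4 = £4,032.2721…
After £1,700.00 payment: £4,032.2721… − £1,700.00 = £2,332.2721…
Balance at month 11: £2,332.2721… × (1 + 0.0115)^7 = £2,526.6229…
Penalty: 11 × 2% × £3,852.00 = £847.44
Final settlement = outstanding balance + penalty = £2,526.6229… + £847.44 = £3,374.06

£3,374.06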